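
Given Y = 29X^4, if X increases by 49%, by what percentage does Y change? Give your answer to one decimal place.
392.9%

For Y = 29X^4:
If X → X(1 + 0.49)
Then Y → Y · (1 + 0.49)^4
     ≈ Y · 4.9288

Percentage change = ((1 + 0.49)^4 − 1) × 100% ≈ 392.9%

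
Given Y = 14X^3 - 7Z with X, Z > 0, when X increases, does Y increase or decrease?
Y increases

Taking the partial derivative:
∂Y/∂X = 42X^2

∂Y/∂X = 42X^2 > 0 (assuming positive values)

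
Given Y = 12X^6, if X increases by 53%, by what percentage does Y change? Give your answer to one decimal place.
1182.8%

For Y = 12X^6:
If X → X(1 + 0.53)
Then Y → Y · (1 + 0.53)^6
     ≈ Y · 12.8277

Percentage change = ((1 + 0.53)^6 − 1) × 100% ≈ 1182.8%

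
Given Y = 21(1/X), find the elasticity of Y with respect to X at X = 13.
Elasticity = -1

Elasticity = (dY/dX) · (X/Y)

dY/dX = -21/X²
At X = 13: dY/dX = -21/169, Y = 21/13

Elasticity = (-21/169) · (13 / (21/13)) = -1

Interpretation: for a small percentage change in X, the percentage change in Y is approximately -1.00 times as large.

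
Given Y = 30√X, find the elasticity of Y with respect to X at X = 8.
Elasticity = 1/2

Elasticity = (dY/dX) · (X/Y)

dY/dX = 15/√X
At X = 8: dY/dX = 15·√2/4, Y = 60·√2

Elasticity = (15·√2/4) · (8 / (60·√2)) = 1/2

Interpretation: for a small percentage change in X, the percentage change in Y is approximately 0.50 times as large.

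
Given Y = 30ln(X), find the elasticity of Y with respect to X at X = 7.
Elasticity = 1/ln(7) ≈ 0.5139

Elasticity = (dY/dX) · (X/Y)

dY/dX = 30/X
At X = 7: dY/dX = 30/7, Y = 30·ln(7)

Elasticity = (30/7) · (7 / (30·ln(7))) = 1/ln(7) ≈ 0.5139

Interpretation: for a small percentage change in X, the percentage change in Y is approximately 0.51 times as large.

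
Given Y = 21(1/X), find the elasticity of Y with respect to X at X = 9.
Elasticity = -1

Elasticity = (dY/dX) · (X/Y)

dY/dX = -21/X²
At X = 9: dY/dX = -7/27, Y = 7/3

Elasticity = (-7/27) · (9 / (7/3)) = -1

Interpretation: for a small percentage change in X, the percentage change in Y is approximately -1.00 times as large.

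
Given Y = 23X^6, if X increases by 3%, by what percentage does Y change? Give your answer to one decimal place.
19.4%

For Y = 23X^6:
If X → X(1 + 0.03)
Then Y → Y · (1 + 0.03)^6
     ≈ Y · 1.1941

Percentage change = ((1 + 0.03)^6 − 1) × 100% ≈ 19.4%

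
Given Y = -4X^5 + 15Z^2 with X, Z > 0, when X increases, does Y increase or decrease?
Y decreases

Taking the partial derivative:
∂Y/∂X = -20X^4

∂Y/∂X = -20X^4 < 0 (assuming positive values)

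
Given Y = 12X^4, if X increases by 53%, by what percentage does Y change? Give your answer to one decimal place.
448.0%

For Y = 12X^4:
If X → X(1 + 0.53)
Then Y → Y · (1 + 0.53)^4
     ≈ Y · 5.4798

Percentage change = ((1 + 0.53)^4 − 1) × 100% ≈ 448.0%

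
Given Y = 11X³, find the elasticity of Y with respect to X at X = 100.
Elasticity = 3

Elasticity = (dY/dX) · (X/Y)

dY/dX = 33·X²
At X = 100: dY/dX = 330000, Y = 11000000

Elasticity = 330000 · (100 / 11000000) = 3

Interpretation: for a small percentage change in X, the percentage change in Y is approximately 3.00 times as large.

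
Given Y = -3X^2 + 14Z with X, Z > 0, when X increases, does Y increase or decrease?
Y decreases

Taking the partial derivative:
∂Y/∂X = -6X

∂Y/∂X = -6X < 0 (assuming positive values)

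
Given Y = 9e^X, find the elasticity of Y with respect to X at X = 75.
Elasticity = 75

Elasticity = (dY/dX) · (X/Y)

dY/dX = 9·e^X
At X = 75: dY/dX = 9·e^75, Y = 9·e^75

Elasticity = (9·e^75) · (75 / (9·e^75)) = 75

Interpretation: for a small percentage change in X, the percentage change in Y is approximately 75.00 times as large.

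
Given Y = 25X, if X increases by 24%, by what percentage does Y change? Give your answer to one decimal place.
24.0%

For Y = 25X:
If X → X(1 + 0.24)
Then Y → Y · (1 + 0.24)^1
     = Y · 1.2400

Percentage change = ((1 + 0.24)^1 − 1) × 100% = 24.0%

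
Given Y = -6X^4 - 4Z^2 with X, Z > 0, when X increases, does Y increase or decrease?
Y decreases

Taking the partial derivative:
∂Y/∂X = -24X^3

∂Y/∂X = -24X^3 < 0 (assuming positive values)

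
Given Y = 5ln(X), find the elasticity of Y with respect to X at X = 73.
Elasticity = 1/ln(73) ≈ 0.2331

Elasticity = (dY/dX) · (X/Y)

dY/dX = 5/X
At X = 73: dY/dX = 5/73, Y = 5·ln(73)

Elasticity = (5/73) · (73 / (5·ln(73))) = 1/ln(73) ≈ 0.2331

Interpretation: for a small percentage change in X, the percentage change in Y is approximately 0.23 times as large.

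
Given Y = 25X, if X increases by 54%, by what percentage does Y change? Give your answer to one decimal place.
54.0%

For Y = 25X:
If X → X(1 + 0.54)
Then Y → Y · (1 + 0.54)^1
     = Y · 1.5400

Percentage change = ((1 + 0.54)^1 − 1) × 100% = 54.0%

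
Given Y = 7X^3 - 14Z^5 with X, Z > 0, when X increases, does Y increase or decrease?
Y increases

Taking the partial derivative:
∂Y/∂X = 21X^2

∂Y/∂X = 21X^2 > 0 (assuming positive values)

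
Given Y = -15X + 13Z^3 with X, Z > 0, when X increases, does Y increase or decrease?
Y decreases

Taking the partial derivative:
∂Y/∂X = -15

∂Y/∂X = -15 < 0 (assuming positive values)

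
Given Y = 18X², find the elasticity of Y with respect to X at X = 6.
Elasticity = 2

Elasticity = (dY/dX) · (X/Y)

dY/dX = 36·X
At X = 6: dY/dX = 216, Y = 648

Elasticity = 216 · (6 / 648) = 2

Interpretation: for a small percentage change in X, the percentage change in Y is approximately 2.00 times as large.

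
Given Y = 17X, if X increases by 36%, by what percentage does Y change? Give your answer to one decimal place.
36.0%

For Y = 17X:
If X → X(1 + 0.36)
Then Y → Y · (1 + 0.36)^1
     = Y · 1.3600

Percentage change = ((1 + 0.36)^1 − 1) × 100% = 36.0%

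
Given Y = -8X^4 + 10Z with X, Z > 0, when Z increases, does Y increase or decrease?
Y increases

Taking the partial derivative:
∂Y/∂Z = 10

∂Y/∂Z = 10 > 0 (assuming positive values)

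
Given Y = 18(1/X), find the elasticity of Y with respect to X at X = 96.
Elasticity = -1

Elasticity = (dY/dX) · (X/Y)

dY/dX = -18/X²
At X = 96: dY/dX = -1/512, Y = 3/16

Elasticity = (-1/512) · (96 / (3/16)) = -1

Interpretation: for a small percentage change in X, the percentage change in Y is approximately -1.00 times as large.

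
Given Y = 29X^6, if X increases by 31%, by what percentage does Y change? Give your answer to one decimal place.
405.4%

For Y = 29X^6:
If X → X(1 + 0.31)
Then Y → Y · (1 + 0.31)^6
     ≈ Y · 5.0539

Percentage change = ((1 + 0.31)^6 − 1) × 100% ≈ 405.4%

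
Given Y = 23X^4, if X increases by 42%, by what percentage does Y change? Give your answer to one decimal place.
306.6%

For Y = 23X^4:
If X → X(1 + 0.42)
Then Y → Y · (1 + 0.42)^4
     ≈ Y · 4.0659

Percentage change = ((1 + 0.42)^4 − 1) × 100% ≈ 306.6%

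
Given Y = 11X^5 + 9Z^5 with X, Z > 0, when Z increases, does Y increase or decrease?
Y increases

Taking the partial derivative:
∂Y/∂Z = 45Z^4

∂Y/∂Z = 45Z^4 > 0 (assuming positive values)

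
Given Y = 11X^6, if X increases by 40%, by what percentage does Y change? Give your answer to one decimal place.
653.0%

For Y = 11X^6:
If X → X(1 + 0.4)
Then Y → Y · (1 + 0.4)^6
     ≈ Y · 7.5295

Percentage change = ((1 + 0.4)^6 − 1) × 100% ≈ 653.0%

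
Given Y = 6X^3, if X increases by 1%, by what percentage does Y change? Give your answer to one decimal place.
3.0%

For Y = 6X^3:
If X → X(1 + 0.01)
Then Y → Y · (1 + 0.01)^3
     ≈ Y · 1.0303

Percentage change = ((1 + 0.01)^3 − 1) × 100% ≈ 3.0%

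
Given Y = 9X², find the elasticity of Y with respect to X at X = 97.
Elasticity = 2

Elasticity = (dY/dX) · (X/Y)

dY/dX = 18·X
At X = 97: dY/dX = 1746, Y = 84681

Elasticity = 1746 · (97 / 84681) = 2

Interpretation: for a small percentage change in X, the percentage change in Y is approximately 2.00 times as large.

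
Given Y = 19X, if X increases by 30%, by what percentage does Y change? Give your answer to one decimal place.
30.0%

For Y = 19X:
If X → X(1 + 0.3)
Then Y → Y · (1 + 0.3)^1
     = Y · 1.3000

Percentage change = ((1 + 0.3)^1 − 1) × 100% = 30.0%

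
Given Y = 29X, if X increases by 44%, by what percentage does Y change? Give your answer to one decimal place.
44.0%

For Y = 29X:
If X → X(1 + 0.44)
Then Y → Y · (1 + 0.44)^1
     = Y · 1.4400

Percentage change = ((1 + 0.44)^1 − 1) × 100% = 44.0%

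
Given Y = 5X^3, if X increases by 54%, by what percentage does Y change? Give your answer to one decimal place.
265.2%

For Y = 5X^3:
If X → X(1 + 0.54)
Then Y → Y · (1 + 0.54)^3
     ≈ Y · 3.6523

Percentage change = ((1 + 0.54)^3 − 1) × 100% ≈ 265.2%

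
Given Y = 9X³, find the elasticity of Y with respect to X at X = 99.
Elasticity = 3

Elasticity = (dY/dX) · (X/Y)

dY/dX = 27·X²
At X = 99: dY/dX = 264627, Y = 8732691

Elasticity = 264627 · (99 / 8732691) = 3

Interpretation: for a small percentage change in X, the percentage change in Y is approximately 3.00 times as large.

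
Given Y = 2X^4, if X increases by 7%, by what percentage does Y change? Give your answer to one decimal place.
31.1%

For Y = 2X^4:
If X → X(1 + 0.07)
Then Y → Y · (1 + 0.07)^4
     ≈ Y · 1.3108

Percentage change = ((1 + 0.07)^4 − 1) × 100% ≈ 31.1%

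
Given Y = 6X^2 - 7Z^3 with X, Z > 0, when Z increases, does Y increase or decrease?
Y decreases

Taking the partial derivative:
∂Y/∂Z = -21Z^2

∂Y/∂Z = -21Z^2 < 0 (assuming positive values)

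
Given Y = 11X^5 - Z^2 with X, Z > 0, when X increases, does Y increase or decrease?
Y increases

Taking the partial derivative:
∂Y/∂X = 55X^4

∂Y/∂X = 55X^4 > 0 (assuming positive values)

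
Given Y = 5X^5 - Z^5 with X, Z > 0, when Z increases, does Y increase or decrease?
Y decreases

Taking the partial derivative:
∂Y/∂Z = -5Z^4

∂Y/∂Z = -5Z^4 < 0 (assuming positive values)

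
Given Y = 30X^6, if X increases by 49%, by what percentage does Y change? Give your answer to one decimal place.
994.3%

For Y = 30X^6:
If X → X(1 + 0.49)
Then Y → Y · (1 + 0.49)^6
     ≈ Y · 10.9425

Percentage change = ((1 + 0.49)^6 − 1) × 100% ≈ 994.3%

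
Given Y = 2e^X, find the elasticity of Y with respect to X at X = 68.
Elasticity = 68

Elasticity = (dY/dX) · (X/Y)

dY/dX = 2·e^X
At X = 68: dY/dX = 2·e^68, Y = 2·e^68

Elasticity = (2·e^68) · (68 / (2·e^68)) = 68

Interpretation: for a small percentage change in X, the percentage change in Y is approximately 68.00 times as large.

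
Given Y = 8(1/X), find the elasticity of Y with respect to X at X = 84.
Elasticity = -1

Elasticity = (dY/dX) · (X/Y)

dY/dX = -8/X²
At X = 84: dY/dX = -1/882, Y = 2/21

Elasticity = (-1/882) · (84 / (2/21)) = -1

Interpretation: for a small percentage change in X, the percentage change in Y is approximately -1.00 times as large.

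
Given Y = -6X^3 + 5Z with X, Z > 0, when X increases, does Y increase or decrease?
Y decreases

Taking the partial derivative:
∂Y/∂X = -18X^2

∂Y/∂X = -18X^2 < 0 (assuming positive values)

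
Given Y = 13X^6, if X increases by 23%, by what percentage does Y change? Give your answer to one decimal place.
246.3%

For Y = 13X^6:
If X → X(1 + 0.23)
Then Y → Y · (1 + 0.23)^6
     ≈ Y · 3.4628

Percentage change = ((1 + 0.23)^6 − 1) × 100% ≈ 246.3%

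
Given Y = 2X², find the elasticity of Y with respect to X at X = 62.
Elasticity = 2

Elasticity = (dY/dX) · (X/Y)

dY/dX = 4·X
At X = 62: dY/dX = 248, Y = 7688

Elasticity = 248 · (62 / 7688) = 2

Interpretation: for a small percentage change in X, the percentage change in Y is approximately 2.00 times as large.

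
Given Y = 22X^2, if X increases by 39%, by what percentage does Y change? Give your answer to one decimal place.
93.2%

For Y = 22X^2:
If X → X(1 + 0.39)
Then Y → Y · (1 + 0.39)^2
     = Y · 1.9321

Percentage change = ((1 + 0.39)^2 − 1) × 100% ≈ 93.2%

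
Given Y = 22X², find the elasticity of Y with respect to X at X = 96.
Elasticity = 2

Elasticity = (dY/dX) · (X/Y)

dY/dX = 44·X
At X = 96: dY/dX = 4224, Y = 202752

Elasticity = 4224 · (96 / 202752) = 2

Interpretation: for a small percentage change in X, the percentage change in Y is approximately 2.00 times as large.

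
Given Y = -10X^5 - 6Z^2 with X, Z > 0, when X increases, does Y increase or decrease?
Y decreases

Taking the partial derivative:
∂Y/∂X = -50X^4

∂Y/∂X = -50X^4 < 0 (assuming positive values)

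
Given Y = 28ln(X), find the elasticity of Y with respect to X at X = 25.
Elasticity = 1/ln(25) ≈ 0.3107

Elasticity = (dY/dX) · (X/Y)

dY/dX = 28/X
At X = 25: dY/dX = 28/25, Y = 28·ln(25)

Elasticity = (28/25) · (25 / (28·ln(25))) = 1/ln(25) ≈ 0.3107

Interpretation: for a small percentage change in X, the percentage change in Y is approximately 0.31 times as large.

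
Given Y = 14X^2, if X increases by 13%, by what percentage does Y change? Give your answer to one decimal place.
27.7%

For Y = 14X^2:
If X → X(1 + 0.13)
Then Y → Y · (1 + 0.13)^2
     = Y · 1.2769

Percentage change = ((1 + 0.13)^2 − 1) × 100% ≈ 27.7%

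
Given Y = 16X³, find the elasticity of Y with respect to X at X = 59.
Elasticity = 3

Elasticity = (dY/dX) · (X/Y)

dY/dX = 48·X²
At X = 59: dY/dX = 167088, Y = 3286064

Elasticity = 167088 · (59 / 3286064) = 3

Interpretation: for a small percentage change in X, the percentage change in Y is approximately 3.00 times as large.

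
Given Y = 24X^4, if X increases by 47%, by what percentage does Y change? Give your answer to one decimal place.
366.9%

For Y = 24X^4:
If X → X(1 + 0.47)
Then Y → Y · (1 + 0.47)^4
     ≈ Y · 4.6695

Percentage change = ((1 + 0.47)^4 − 1) × 100% ≈ 366.9%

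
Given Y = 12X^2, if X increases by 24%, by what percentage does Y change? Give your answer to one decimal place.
53.8%

For Y = 12X^2:
If X → X(1 + 0.24)
Then Y → Y · (1 + 0.24)^2
     = Y · 1.5376

Percentage change = ((1 + 0.24)^2 − 1) × 100% ≈ 53.8%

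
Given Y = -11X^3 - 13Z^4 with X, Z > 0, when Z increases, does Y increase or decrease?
Y decreases

Taking the partial derivative:
∂Y/∂Z = -52Z^3

∂Y/∂Z = -52Z^3 < 0 (assuming positive values)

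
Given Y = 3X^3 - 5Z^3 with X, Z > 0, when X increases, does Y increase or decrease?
Y increases

Taking the partial derivative:
∂Y/∂X = 9X^2

∂Y/∂X = 9X^2 > 0 (assuming positive values)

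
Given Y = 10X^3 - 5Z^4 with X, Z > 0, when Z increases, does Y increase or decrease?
Y decreases

Taking the partial derivative:
∂Y/∂Z = -20Z^3

∂Y/∂Z = -20Z^3 < 0 (assuming positive values)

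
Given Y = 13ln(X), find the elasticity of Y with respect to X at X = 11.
Elasticity = 1/ln(11) ≈ 0.4170

Elasticity = (dY/dX) · (X/Y)

dY/dX = 13/X
At X = 11: dY/dX = 13/11, Y = 13·ln(11)

Elasticity = (13/11) · (11 / (13·ln(11))) = 1/ln(11) ≈ 0.4170

Interpretation: for a small percentage change in X, the percentage change in Y is approximately 0.42 times as large.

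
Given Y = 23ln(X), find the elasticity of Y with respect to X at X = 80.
Elasticity = 1/ln(80) ≈ 0.2282

Elasticity = (dY/dX) · (X/Y)

dY/dX = 23/X
At X = 80: dY/dX = 23/80, Y = 23·ln(80)

Elasticity = (23/80) · (80 / (23·ln(80))) = 1/ln(80) ≈ 0.2282

Interpretation: for a small percentage change in X, the percentage change in Y is approximately 0.23 times as large.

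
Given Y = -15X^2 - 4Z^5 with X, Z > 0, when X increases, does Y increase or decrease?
Y decreases

Taking the partial derivative:
∂Y/∂X = -30X

∂Y/∂X = -30X < 0 (assuming positive values)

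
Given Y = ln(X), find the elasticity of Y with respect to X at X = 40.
Elasticity = 1/ln(40) ≈ 0.2711

Elasticity = (dY/dX) · (X/Y)

dY/dX = 1/X
At X = 40: dY/dX = 1/40, Y = ln(40)

Elasticity = (1/40) · (40 / (ln(40))) = 1/ln(40) ≈ 0.2711

Interpretation: for a small percentage change in X, the percentage change in Y is approximately 0.27 times as large.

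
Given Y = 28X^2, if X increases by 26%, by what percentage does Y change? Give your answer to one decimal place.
58.8%

For Y = 28X^2:
If X → X(1 + 0.26)
Then Y → Y · (1 + 0.26)^2
     = Y · 1.5876

Percentage change = ((1 + 0.26)^2 − 1) × 100% ≈ 58.8%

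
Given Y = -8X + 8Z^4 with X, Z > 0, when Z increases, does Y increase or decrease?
Y increases

Taking the partial derivative:
∂Y/∂Z = 32Z^3

∂Y/∂Z = 32Z^3 > 0 (assuming positive values)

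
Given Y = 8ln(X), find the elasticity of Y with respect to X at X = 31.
Elasticity = 1/ln(31) ≈ 0.2912

Elasticity = (dY/dX) · (X/Y)

dY/dX = 8/X
At X = 31: dY/dX = 8/31, Y = 8·ln(31)

Elasticity = (8/31) · (31 / (8·ln(31))) = 1/ln(31) ≈ 0.2912

Interpretation: for a small percentage change in X, the percentage change in Y is approximately 0.29 times as large.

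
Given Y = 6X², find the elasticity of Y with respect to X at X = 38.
Elasticity = 2

Elasticity = (dY/dX) · (X/Y)

dY/dX = 12·X
At X = 38: dY/dX = 456, Y = 8664

Elasticity = 456 · (38 / 8664) = 2

Interpretation: for a small percentage change in X, the percentage change in Y is approximately 2.00 times as large.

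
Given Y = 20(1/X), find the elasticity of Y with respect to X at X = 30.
Elasticity = -1

Elasticity = (dY/dX) · (X/Y)

dY/dX = -20/X²
At X = 30: dY/dX = -1/45, Y = 2/3

Elasticity = (-1/45) · (30 / (2/3)) = -1

Interpretation: for a small percentage change in X, the percentage change in Y is approximately -1.00 times as large.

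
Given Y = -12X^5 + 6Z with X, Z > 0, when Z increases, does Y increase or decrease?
Y increases

Taking the partial derivative:
∂Y/∂Z = 6

∂Y/∂Z = 6 > 0 (assuming positive values)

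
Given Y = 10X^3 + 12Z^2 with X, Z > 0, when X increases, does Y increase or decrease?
Y increases

Taking the partial derivative:
∂Y/∂X = 30X^2

∂Y/∂X = 30X^2 > 0 (assuming positive values)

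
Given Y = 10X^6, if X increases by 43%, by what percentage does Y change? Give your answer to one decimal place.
755.1%

For Y = 10X^6:
If X → X(1 + 0.43)
Then Y → Y · (1 + 0.43)^6
     ≈ Y · 8.5510

Percentage change = ((1 + 0.43)^6 − 1) × 100% ≈ 755.1%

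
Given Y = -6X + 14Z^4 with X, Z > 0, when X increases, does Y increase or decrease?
Y decreases

Taking the partial derivative:
∂Y/∂X = -6

∂Y/∂X = -6 < 0 (assuming positive values)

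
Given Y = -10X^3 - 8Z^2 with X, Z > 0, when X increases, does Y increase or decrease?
Y decreases

Taking the partial derivative:
∂Y/∂X = -30X^2

∂Y/∂X = -30X^2 < 0 (assuming positive values)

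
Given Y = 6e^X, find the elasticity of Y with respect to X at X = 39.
Elasticity = 39

Elasticity = (dY/dX) · (X/Y)

dY/dX = 6·e^X
At X = 39: dY/dX = 6·e^39, Y = 6·e^39

Elasticity = (6·e^39) · (39 / (6·e^39)) = 39

Interpretation: for a small percentage change in X, the percentage change in Y is approximately 39.00 times as large.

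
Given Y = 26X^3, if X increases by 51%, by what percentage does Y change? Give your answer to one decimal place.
244.3%

For Y = 26X^3:
If X → X(1 + 0.51)
Then Y → Y · (1 + 0.51)^3
     ≈ Y · 3.4430

Percentage change = ((1 + 0.51)^3 − 1) × 100% ≈ 244.3%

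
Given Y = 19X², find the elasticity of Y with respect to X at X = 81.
Elasticity = 2

Elasticity = (dY/dX) · (X/Y)

dY/dX = 38·X
At X = 81: dY/dX = 3078, Y = 124659

Elasticity = 3078 · (81 / 124659) = 2

Interpretation: for a small percentage change in X, the percentage change in Y is approximately 2.00 times as large.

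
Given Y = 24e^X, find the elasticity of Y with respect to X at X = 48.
Elasticity = 48

Elasticity = (dY/dX) · (X/Y)

dY/dX = 24·e^X
At X = 48: dY/dX = 24·e^48, Y = 24·e^48

Elasticity = (24·e^48) · (48 / (24·e^48)) = 48

Interpretation: for a small percentage change in X, the percentage change in Y is approximately 48.00 times as large.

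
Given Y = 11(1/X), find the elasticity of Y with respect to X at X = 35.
Elasticity = -1

Elasticity = (dY/dX) · (X/Y)

dY/dX = -11/X²
At X = 35: dY/dX = -11/1225, Y = 11/35

Elasticity = (-11/1225) · (35 / (11/35)) = -1

Interpretation: for a small percentage change in X, the percentage change in Y is approximately -1.00 times as large.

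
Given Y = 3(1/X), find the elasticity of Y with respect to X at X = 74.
Elasticity = -1

Elasticity = (dY/dX) · (X/Y)

dY/dX = -3/X²
At X = 74: dY/dX = -3/5476, Y = 3/74

Elasticity = (-3/5476) · (74 / (3/74)) = -1

Interpretation: for a small percentage change in X, the percentage change in Y is approximately -1.00 times as large.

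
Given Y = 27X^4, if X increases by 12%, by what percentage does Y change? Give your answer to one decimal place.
57.4%

For Y = 27X^4:
If X → X(1 + 0.12)
Then Y → Y · (1 + 0.12)^4
     ≈ Y · 1.5735

Percentage change = ((1 + 0.12)^4 − 1) × 100% ≈ 57.4%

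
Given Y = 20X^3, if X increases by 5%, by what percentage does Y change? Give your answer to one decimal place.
15.8%

For Y = 20X^3:
If X → X(1 + 0.05)
Then Y → Y · (1 + 0.05)^3
     ≈ Y · 1.1576

Percentage change = ((1 + 0.05)^3 − 1) × 100% ≈ 15.8%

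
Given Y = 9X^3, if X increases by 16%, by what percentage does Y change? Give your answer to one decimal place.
56.1%

For Y = 9X^3:
If X → X(1 + 0.16)
Then Y → Y · (1 + 0.16)^3
     ≈ Y · 1.5609

Percentage change = ((1 + 0.16)^3 − 1) × 100% ≈ 56.1%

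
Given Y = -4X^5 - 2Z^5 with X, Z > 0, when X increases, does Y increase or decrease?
Y decreases

Taking the partial derivative:
∂Y/∂X = -20X^4

∂Y/∂X = -20X^4 < 0 (assuming positive values)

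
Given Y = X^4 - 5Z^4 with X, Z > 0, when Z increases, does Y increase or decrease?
Y decreases

Taking the partial derivative:
∂Y/∂Z = -20Z^3

∂Y/∂Z = -20Z^3 < 0 (assuming positive values)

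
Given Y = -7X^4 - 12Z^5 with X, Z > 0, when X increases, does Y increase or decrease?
Y decreases

Taking the partial derivative:
∂Y/∂X = -28X^3

∂Y/∂X = -28X^3 < 0 (assuming positive values)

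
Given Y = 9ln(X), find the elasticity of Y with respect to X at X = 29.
Elasticity = 1/ln(29) ≈ 0.2970

Elasticity = (dY/dX) · (X/Y)

dY/dX = 9/X
At X = 29: dY/dX = 9/29, Y = 9·ln(29)

Elasticity = (9/29) · (29 / (9·ln(29))) = 1/ln(29) ≈ 0.2970

Interpretation: for a small percentage change in X, the percentage change in Y is approximately 0.30 times as large.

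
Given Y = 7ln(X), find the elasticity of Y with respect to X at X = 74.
Elasticity = 1/ln(74) ≈ 0.2323

Elasticity = (dY/dX) · (X/Y)

dY/dX = 7/X
At X = 74: dY/dX = 7/74, Y = 7·ln(74)

Elasticity = (7/74) · (74 / (7·ln(74))) = 1/ln(74) ≈ 0.2323

Interpretation: for a small percentage change in X, the percentage change in Y is approximately 0.23 times as large.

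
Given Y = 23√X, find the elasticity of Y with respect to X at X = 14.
Elasticity = 1/2

Elasticity = (dY/dX) · (X/Y)

dY/dX = 23/(2·√X)
At X = 14: dY/dX = 23·√14/28, Y = 23·√14

Elasticity = (23·√14/28) · (14 / (23·√14)) = 1/2

Interpretation: for a small percentage change in X, the percentage change in Y is approximately 0.50 times as large.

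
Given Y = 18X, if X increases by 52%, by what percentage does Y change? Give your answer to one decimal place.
52.0%

For Y = 18X:
If X → X(1 + 0.52)
Then Y → Y · (1 + 0.52)^1
     = Y · 1.5200

Percentage change = ((1 + 0.52)^1 − 1) × 100% = 52.0%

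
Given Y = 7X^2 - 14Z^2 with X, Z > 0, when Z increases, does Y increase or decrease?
Y decreases

Taking the partial derivative:
∂Y/∂Z = -28Z

∂Y/∂Z = -28Z < 0 (assuming positive values)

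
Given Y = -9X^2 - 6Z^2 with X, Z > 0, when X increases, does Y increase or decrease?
Y decreases

Taking the partial derivative:
∂Y/∂X = -18X

∂Y/∂X = -18X < 0 (assuming positive values)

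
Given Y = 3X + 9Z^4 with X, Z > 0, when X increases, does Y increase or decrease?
Y increases

Taking the partial derivative:
∂Y/∂X = 3

∂Y/∂X = 3 > 0 (assuming positive values)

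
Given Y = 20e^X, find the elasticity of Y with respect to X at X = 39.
Elasticity = 39

Elasticity = (dY/dX) · (X/Y)

dY/dX = 20·e^X
At X = 39: dY/dX = 20·e^39, Y = 20·e^39

Elasticity = (20·e^39) · (39 / (20·e^39)) = 39

Interpretation: for a small percentage change in X, the percentage change in Y is approximately 39.00 times as large.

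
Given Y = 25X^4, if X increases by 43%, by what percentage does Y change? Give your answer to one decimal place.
318.2%

For Y = 25X^4:
If X → X(1 + 0.43)
Then Y → Y · (1 + 0.43)^4
     ≈ Y · 4.1816

Percentage change = ((1 + 0.43)^4 − 1) × 100% ≈ 318.2%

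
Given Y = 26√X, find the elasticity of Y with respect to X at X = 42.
Elasticity = 1/2

Elasticity = (dY/dX) · (X/Y)

dY/dX = 13/√X
At X = 42: dY/dX = 13·√42/42, Y = 26·√42

Elasticity = (13·√42/42) · (42 / (26·√42)) = 1/2

Interpretation: for a small percentage change in X, the percentage change in Y is approximately 0.50 times as large.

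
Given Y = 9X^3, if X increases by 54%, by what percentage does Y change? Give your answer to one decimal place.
265.2%

For Y = 9X^3:
If X → X(1 + 0.54)
Then Y → Y · (1 + 0.54)^3
     ≈ Y · 3.6523

Percentage change = ((1 + 0.54)^3 − 1) × 100% ≈ 265.2%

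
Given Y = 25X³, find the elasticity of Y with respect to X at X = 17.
Elasticity = 3

Elasticity = (dY/dX) · (X/Y)

dY/dX = 75·X²
At X = 17: dY/dX = 21675, Y = 122825

Elasticity = 21675 · (17 / 122825) = 3

Interpretation: for a small percentage change in X, the percentage change in Y is approximately 3.00 times as large.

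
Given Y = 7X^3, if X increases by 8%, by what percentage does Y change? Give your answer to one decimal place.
26.0%

For Y = 7X^3:
If X → X(1 + 0.08)
Then Y → Y · (1 + 0.08)^3
     ≈ Y · 1.2597

Percentage change = ((1 + 0.08)^3 − 1) × 100% ≈ 26.0%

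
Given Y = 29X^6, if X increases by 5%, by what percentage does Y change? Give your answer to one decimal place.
34.0%

For Y = 29X^6:
If X → X(1 + 0.05)
Then Y → Y · (1 + 0.05)^6
     ≈ Y · 1.3401

Percentage change = ((1 + 0.05)^6 − 1) × 100% ≈ 34.0%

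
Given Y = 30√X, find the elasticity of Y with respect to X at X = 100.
Elasticity = 1/2

Elasticity = (dY/dX) · (X/Y)

dY/dX = 15/√X
At X = 100: dY/dX = 3/2, Y = 300

Elasticity = (3/2) · (100 / 300) = 1/2

Interpretation: for a small percentage change in X, the percentage change in Y is approximately 0.50 times as large.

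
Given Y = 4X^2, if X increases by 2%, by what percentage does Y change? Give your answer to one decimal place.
4.0%

For Y = 4X^2:
If X → X(1 + 0.02)
Then Y → Y · (1 + 0.02)^2
     = Y · 1.0404

Percentage change = ((1 + 0.02)^2 − 1) × 100% ≈ 4.0%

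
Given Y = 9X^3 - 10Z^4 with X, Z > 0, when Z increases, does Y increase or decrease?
Y decreases

Taking the partial derivative:
∂Y/∂Z = -40Z^3

∂Y/∂Z = -40Z^3 < 0 (assuming positive values)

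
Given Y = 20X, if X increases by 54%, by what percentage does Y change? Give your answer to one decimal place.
54.0%

For Y = 20X:
If X → X(1 + 0.54)
Then Y → Y · (1 + 0.54)^1
     = Y · 1.5400

Percentage change = ((1 + 0.54)^1 − 1) × 100% = 54.0%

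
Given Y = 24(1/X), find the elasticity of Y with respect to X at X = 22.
Elasticity = -1

Elasticity = (dY/dX) · (X/Y)

dY/dX = -24/X²
At X = 22: dY/dX = -6/121, Y = 12/11

Elasticity = (-6/121) · (22 / (12/11)) = -1

Interpretation: for a small percentage change in X, the percentage change in Y is approximately -1.00 times as large.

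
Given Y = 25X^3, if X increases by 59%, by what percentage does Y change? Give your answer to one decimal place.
302.0%

For Y = 25X^3:
If X → X(1 + 0.59)
Then Y → Y · (1 + 0.59)^3
     ≈ Y · 4.0197

Percentage change = ((1 + 0.59)^3 − 1) × 100% ≈ 302.0%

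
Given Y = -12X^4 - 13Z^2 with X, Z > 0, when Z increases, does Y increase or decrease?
Y decreases

Taking the partial derivative:
∂Y/∂Z = -26Z

∂Y/∂Z = -26Z < 0 (assuming positive values)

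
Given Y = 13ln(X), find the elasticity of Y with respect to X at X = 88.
Elasticity = 1/ln(88) ≈ 0.2233

Elasticity = (dY/dX) · (X/Y)

dY/dX = 13/X
At X = 88: dY/dX = 13/88, Y = 13·ln(88)

Elasticity = (13/88) · (88 / (13·ln(88))) = 1/ln(88) ≈ 0.2233

Interpretation: for a small percentage change in X, the percentage change in Y is approximately 0.22 times as large.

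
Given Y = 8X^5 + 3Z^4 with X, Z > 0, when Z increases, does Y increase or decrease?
Y increases

Taking the partial derivative:
∂Y/∂Z = 12Z^3

∂Y/∂Z = 12Z^3 > 0 (assuming positive values)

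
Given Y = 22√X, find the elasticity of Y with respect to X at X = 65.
Elasticity = 1/2

Elasticity = (dY/dX) · (X/Y)

dY/dX = 11/√X
At X = 65: dY/dX = 11·√65/65, Y = 22·√65

Elasticity = (11·√65/65) · (65 / (22·√65)) = 1/2

Interpretation: for a small percentage change in X, the percentage change in Y is approximately 0.50 times as large.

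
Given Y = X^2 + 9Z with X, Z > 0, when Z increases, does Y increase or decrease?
Y increases

Taking the partial derivative:
∂Y/∂Z = 9

∂Y/∂Z = 9 > 0 (assuming positive values)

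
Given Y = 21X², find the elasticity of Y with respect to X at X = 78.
Elasticity = 2

Elasticity = (dY/dX) · (X/Y)

dY/dX = 42·X
At X = 78: dY/dX = 3276, Y = 127764

Elasticity = 3276 · (78 / 127764) = 2

Interpretation: for a small percentage change in X, the percentage change in Y is approximately 2.00 times as large.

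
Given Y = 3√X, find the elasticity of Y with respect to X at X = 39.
Elasticity = 1/2

Elasticity = (dY/dX) · (X/Y)

dY/dX = 3/(2·√X)
At X = 39: dY/dX = √39/26, Y = 3·√39

Elasticity = (√39/26) · (39 / (3·√39)) = 1/2

Interpretation: for a small percentage change in X, the percentage change in Y is approximately 0.50 times as large.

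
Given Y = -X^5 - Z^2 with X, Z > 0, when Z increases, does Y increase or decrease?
Y decreases

Taking the partial derivative:
∂Y/∂Z = -2Z

∂Y/∂Z = -2Z < 0 (assuming positive values)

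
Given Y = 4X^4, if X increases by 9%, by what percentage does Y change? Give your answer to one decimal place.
41.2%

For Y = 4X^4:
If X → X(1 + 0.09)
Then Y → Y · (1 + 0.09)^4
     ≈ Y · 1.4116

Percentage change = ((1 + 0.09)^4 − 1) × 100% ≈ 41.2%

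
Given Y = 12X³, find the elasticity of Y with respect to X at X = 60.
Elasticity = 3

Elasticity = (dY/dX) · (X/Y)

dY/dX = 36·X²
At X = 60: dY/dX = 129600, Y = 2592000

Elasticity = 129600 · (60 / 2592000) = 3

Interpretation: for a small percentage change in X, the percentage change in Y is approximately 3.00 times as large.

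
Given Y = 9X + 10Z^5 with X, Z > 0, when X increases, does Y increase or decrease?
Y increases

Taking the partial derivative:
∂Y/∂X = 9

∂Y/∂X = 9 > 0 (assuming positive values)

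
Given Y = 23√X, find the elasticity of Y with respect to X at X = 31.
Elasticity = 1/2

Elasticity = (dY/dX) · (X/Y)

dY/dX = 23/(2·√X)
At X = 31: dY/dX = 23·√31/62, Y = 23·√31

Elasticity = (23·√31/62) · (31 / (23·√31)) = 1/2

Interpretation: for a small percentage change in X, the percentage change in Y is approximately 0.50 times as large.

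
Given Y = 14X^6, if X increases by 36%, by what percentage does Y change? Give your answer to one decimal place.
532.8%

For Y = 14X^6:
If X → X(1 + 0.36)
Then Y → Y · (1 + 0.36)^6
     ≈ Y · 6.3275

Percentage change = ((1 + 0.36)^6 − 1) × 100% ≈ 532.8%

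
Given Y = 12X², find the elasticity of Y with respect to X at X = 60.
Elasticity = 2

Elasticity = (dY/dX) · (X/Y)

dY/dX = 24·X
At X = 60: dY/dX = 1440, Y = 43200

Elasticity = 1440 · (60 / 43200) = 2

Interpretation: for a small percentage change in X, the percentage change in Y is approximately 2.00 times as large.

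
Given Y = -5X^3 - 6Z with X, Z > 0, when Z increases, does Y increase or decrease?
Y decreases

Taking the partial derivative:
∂Y/∂Z = -6

∂Y/∂Z = -6 < 0 (assuming positive values)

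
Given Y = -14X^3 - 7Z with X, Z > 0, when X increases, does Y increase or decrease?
Y decreases

Taking the partial derivative:
∂Y/∂X = -42X^2

∂Y/∂X = -42X^2 < 0 (assuming positive values)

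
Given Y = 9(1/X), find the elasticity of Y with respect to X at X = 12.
Elasticity = -1

Elasticity = (dY/dX) · (X/Y)

dY/dX = -9/X²
At X = 12: dY/dX = -1/16, Y = 3/4

Elasticity = (-1/16) · (12 / (3/4)) = -1

Interpretation: for a small percentage change in X, the percentage change in Y is approximately -1.00 times as large.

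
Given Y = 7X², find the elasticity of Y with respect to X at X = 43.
Elasticity = 2

Elasticity = (dY/dX) · (X/Y)

dY/dX = 14·X
At X = 43: dY/dX = 602, Y = 12943

Elasticity = 602 · (43 / 12943) = 2

Interpretation: for a small percentage change in X, the percentage change in Y is approximately 2.00 times as large.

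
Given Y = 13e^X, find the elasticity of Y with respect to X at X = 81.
Elasticity = 81

Elasticity = (dY/dX) · (X/Y)

dY/dX = 13·e^X
At X = 81: dY/dX = 13·e^81, Y = 13·e^81

Elasticity = (13·e^81) · (81 / (13·e^81)) = 81

Interpretation: for a small percentage change in X, the percentage change in Y is approximately 81.00 times as large.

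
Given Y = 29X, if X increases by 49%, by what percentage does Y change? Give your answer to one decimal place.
49.0%

For Y = 29X:
If X → X(1 + 0.49)
Then Y → Y · (1 + 0.49)^1
     = Y · 1.4900

Percentage change = ((1 + 0.49)^1 − 1) × 100% = 49.0%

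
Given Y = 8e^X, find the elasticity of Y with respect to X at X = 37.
Elasticity = 37

Elasticity = (dY/dX) · (X/Y)

dY/dX = 8·e^X
At X = 37: dY/dX = 8·e^37, Y = 8·e^37

Elasticity = (8·e^37) · (37 / (8·e^37)) = 37

Interpretation: for a small percentage change in X, the percentage change in Y is approximately 37.00 times as large.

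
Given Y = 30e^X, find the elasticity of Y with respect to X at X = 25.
Elasticity = 25

Elasticity = (dY/dX) · (X/Y)

dY/dX = 30·e^X
At X = 25: dY/dX = 30·e^25, Y = 30·e^25

Elasticity = (30·e^25) · (25 / (30·e^25)) = 25

Interpretation: for a small percentage change in X, the percentage change in Y is approximately 25.00 times as large.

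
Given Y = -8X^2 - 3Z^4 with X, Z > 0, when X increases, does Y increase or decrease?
Y decreases

Taking the partial derivative:
∂Y/∂X = -16X

∂Y/∂X = -16X < 0 (assuming positive values)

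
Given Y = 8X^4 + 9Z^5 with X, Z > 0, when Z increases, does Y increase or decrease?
Y increases

Taking the partial derivative:
∂Y/∂Z = 45Z^4

∂Y/∂Z = 45Z^4 > 0 (assuming positive values)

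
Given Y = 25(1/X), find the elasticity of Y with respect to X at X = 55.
Elasticity = -1

Elasticity = (dY/dX) · (X/Y)

dY/dX = -25/X²
At X = 55: dY/dX = -1/121, Y = 5/11

Elasticity = (-1/121) · (55 / (5/11)) = -1

Interpretation: for a small percentage change in X, the percentage change in Y is approximately -1.00 times as large.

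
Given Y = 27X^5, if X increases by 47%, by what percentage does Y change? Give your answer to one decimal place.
586.4%

For Y = 27X^5:
If X → X(1 + 0.47)
Then Y → Y · (1 + 0.47)^5
     ≈ Y · 6.8641

Percentage change = ((1 + 0.47)^5 − 1) × 100% ≈ 586.4%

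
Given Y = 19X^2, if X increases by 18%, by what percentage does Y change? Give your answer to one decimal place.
39.2%

For Y = 19X^2:
If X → X(1 + 0.18)
Then Y → Y · (1 + 0.18)^2
     = Y · 1.3924

Percentage change = ((1 + 0.18)^2 − 1) × 100% ≈ 39.2%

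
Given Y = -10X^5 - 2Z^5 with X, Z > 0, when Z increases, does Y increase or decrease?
Y decreases

Taking the partial derivative:
∂Y/∂Z = -10Z^4

∂Y/∂Z = -10Z^4 < 0 (assuming positive values)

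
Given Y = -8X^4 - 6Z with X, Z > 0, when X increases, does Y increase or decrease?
Y decreases

Taking the partial derivative:
∂Y/∂X = -32X^3

∂Y/∂X = -32X^3 < 0 (assuming positive values)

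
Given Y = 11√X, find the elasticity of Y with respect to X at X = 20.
Elasticity = 1/2

Elasticity = (dY/dX) · (X/Y)

dY/dX = 11/(2·√X)
At X = 20: dY/dX = 11·√5/20, Y = 22·√5

Elasticity = (11·√5/20) · (20 / (22·√5)) = 1/2

Interpretation: for a small percentage change in X, the percentage change in Y is approximately 0.50 times as large.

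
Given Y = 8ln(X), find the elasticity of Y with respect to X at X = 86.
Elasticity = 1/ln(86) ≈ 0.2245

Elasticity = (dY/dX) · (X/Y)

dY/dX = 8/X
At X = 86: dY/dX = 4/43, Y = 8·ln(86)

Elasticity = (4/43) · (86 / (8·ln(86))) = 1/ln(86) ≈ 0.2245

Interpretation: for a small percentage change in X, the percentage change in Y is approximately 0.22 times as large.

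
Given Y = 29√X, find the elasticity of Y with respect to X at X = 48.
Elasticity = 1/2

Elasticity = (dY/dX) · (X/Y)

dY/dX = 29/(2·√X)
At X = 48: dY/dX = 29·√3/24, Y = 116·√3

Elasticity = (29·√3/24) · (48 / (116·√3)) = 1/2

Interpretation: for a small percentage change in X, the percentage change in Y is approximately 0.50 times as large.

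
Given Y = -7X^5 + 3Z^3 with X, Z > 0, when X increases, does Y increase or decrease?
Y decreases

Taking the partial derivative:
∂Y/∂X = -35X^4

∂Y/∂X = -35X^4 < 0 (assuming positive values)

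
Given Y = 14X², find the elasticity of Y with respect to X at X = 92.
Elasticity = 2

Elasticity = (dY/dX) · (X/Y)

dY/dX = 28·X
At X = 92: dY/dX = 2576, Y = 118496

Elasticity = 2576 · (92 / 118496) = 2

Interpretation: for a small percentage change in X, the percentage change in Y is approximately 2.00 times as large.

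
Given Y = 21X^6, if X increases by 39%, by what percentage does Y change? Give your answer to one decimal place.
621.3%

For Y = 21X^6:
If X → X(1 + 0.39)
Then Y → Y · (1 + 0.39)^6
     ≈ Y · 7.2125

Percentage change = ((1 + 0.39)^6 − 1) × 100% ≈ 621.3%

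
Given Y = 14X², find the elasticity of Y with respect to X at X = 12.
Elasticity = 2

Elasticity = (dY/dX) · (X/Y)

dY/dX = 28·X
At X = 12: dY/dX = 336, Y = 2016

Elasticity = 336 · (12 / 2016) = 2

Interpretation: for a small percentage change in X, the percentage change in Y is approximately 2.00 times as large.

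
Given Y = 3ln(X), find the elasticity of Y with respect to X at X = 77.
Elasticity = 1/ln(77) ≈ 0.2302

Elasticity = (dY/dX) · (X/Y)

dY/dX = 3/X
At X = 77: dY/dX = 3/77, Y = 3·ln(77)

Elasticity = (3/77) · (77 / (3·ln(77))) = 1/ln(77) ≈ 0.2302

Interpretation: for a small percentage change in X, the percentage change in Y is approximately 0.23 times as large.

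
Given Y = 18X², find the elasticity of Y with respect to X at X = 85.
Elasticity = 2

Elasticity = (dY/dX) · (X/Y)

dY/dX = 36·X
At X = 85: dY/dX = 3060, Y = 130050

Elasticity = 3060 · (85 / 130050) = 2

Interpretation: for a small percentage change in X, the percentage change in Y is approximately 2.00 times as large.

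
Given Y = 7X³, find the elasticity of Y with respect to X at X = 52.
Elasticity = 3

Elasticity = (dY/dX) · (X/Y)

dY/dX = 21·X²
At X = 52: dY/dX = 56784, Y = 984256

Elasticity = 56784 · (52 / 984256) = 3

Interpretation: for a small percentage change in X, the percentage change in Y is approximately 3.00 times as large.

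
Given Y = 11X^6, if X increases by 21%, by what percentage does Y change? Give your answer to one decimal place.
213.8%

For Y = 11X^6:
If X → X(1 + 0.21)
Then Y → Y · (1 + 0.21)^6
     ≈ Y · 3.1384

Percentage change = ((1 + 0.21)^6 − 1) × 100% ≈ 213.8%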